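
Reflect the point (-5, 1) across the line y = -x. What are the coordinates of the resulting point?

Reflection across line y = -x: (-5, 1) → (-1, 5)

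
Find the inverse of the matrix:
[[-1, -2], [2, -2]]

For [[a,b],[c,d]], inverse = (1/det)·[[d,-b],[-c,a]]
det = (-1)(-2) - (-2)(2) = 2 - -4 = 6
Inverse = (1/6)·[[-2, 2], [-2, -1]]
= [[-1/3, 1/3], [-1/3, -1/6]]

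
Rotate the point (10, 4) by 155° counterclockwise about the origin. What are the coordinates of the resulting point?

Rotation matrix for 155°: [[cos 155°, -sin 155°], [sin 155°, cos 155°]] ≈ [[-0.906308, -0.422618], [0.422618, -0.906308]]
[[-0.906308, -0.422618], [0.422618, -0.906308]] × [10, 4]ᵀ ≈ [-10.7536, 0.6010]ᵀ
Result: (-10.7536, 0.6010)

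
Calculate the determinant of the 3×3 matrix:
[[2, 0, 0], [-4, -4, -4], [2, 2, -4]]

Expansion along first row:
det = 2·det([[-4,-4],[2,-4]]) - 0·det([[-4,-4],[2,-4]]) + 0·det([[-4,-4],[2,2]])
    = 2·(-4·-4 - -4·2) - 0·(-4·-4 - -4·2) + 0·(-4·2 - -4·2)
    = 2·24 - 0·24 + 0·0
    = 48 + 0 + 0 = 48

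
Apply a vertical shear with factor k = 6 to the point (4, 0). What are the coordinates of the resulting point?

Shear matrix for vertical shear with factor k = 6:
[[1, 0], [6, 1]]
Result: (4, 0) → (4, 24)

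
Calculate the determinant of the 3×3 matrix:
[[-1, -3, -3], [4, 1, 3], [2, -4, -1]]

Expansion along first row:
det = -1·det([[1,3],[-4,-1]]) - -3·det([[4,3],[2,-1]]) + -3·det([[4,1],[2,-4]])
    = -1·(1·-1 - 3·-4) - -3·(4·-1 - 3·2) + -3·(4·-4 - 1·2)
    = -1·11 - -3·-10 + -3·-18
    = -11 + -30 + 54 = 13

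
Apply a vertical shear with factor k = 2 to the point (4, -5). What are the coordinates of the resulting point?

Shear matrix for vertical shear with factor k = 2:
[[1, 0], [2, 1]]
Result: (4, -5) → (4, 3)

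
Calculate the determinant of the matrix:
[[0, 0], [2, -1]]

For a 2×2 matrix [[a, b], [c, d]], det = ad - bc
det = (0)(-1) - (0)(2) = 0 - 0 = 0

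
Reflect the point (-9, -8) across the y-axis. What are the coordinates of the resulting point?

Reflection across y-axis: (-9, -8) → (9, -8)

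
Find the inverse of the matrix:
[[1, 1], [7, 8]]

For [[a,b],[c,d]], inverse = (1/det)·[[d,-b],[-c,a]]
det = (1)(8) - (1)(7) = 8 - 7 = 1
Inverse = [[8, -1], [-7, 1]]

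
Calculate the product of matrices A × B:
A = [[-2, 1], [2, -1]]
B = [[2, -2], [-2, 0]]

Matrix multiplication:
C[0][0] = -2×2 + 1×-2 = -6
C[0][1] = -2×-2 + 1×0 = 4
C[1][0] = 2×2 + -1×-2 = 6
C[1][1] = 2×-2 + -1×0 = -4
Result: [[-6, 4], [6, -4]]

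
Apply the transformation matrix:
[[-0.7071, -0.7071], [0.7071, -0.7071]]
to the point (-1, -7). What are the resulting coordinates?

Matrix multiplication:
[[-0.7071, -0.7071], [0.7071, -0.7071]] × [-1, -7]ᵀ
= [(-0.7071)(-1) + (-0.7071)(-7), (0.7071)(-1) + (-0.7071)(-7)]ᵀ
= [5.6568, 4.2426]ᵀ
Result: (5.6568, 4.2426)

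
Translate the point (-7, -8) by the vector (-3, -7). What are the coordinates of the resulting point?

Translation by (-3, -7) (homogeneous matrix [[1, 0, -3], [0, 1, -7], [0, 0, 1]]):
x' = -7 + -3 = -10
y' = -8 + -7 = -15
Result: (-10, -15)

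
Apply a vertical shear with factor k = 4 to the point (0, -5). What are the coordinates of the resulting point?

Shear matrix for vertical shear with factor k = 4:
[[1, 0], [4, 1]]
Result: (0, -5) → (0, -5)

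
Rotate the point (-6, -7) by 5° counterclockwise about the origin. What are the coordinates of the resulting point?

Rotation matrix for 5°: [[cos 5°, -sin 5°], [sin 5°, cos 5°]] ≈ [[0.996195, -0.087156], [0.087156, 0.996195]]
[[0.996195, -0.087156], [0.087156, 0.996195]] × [-6, -7]ᵀ ≈ [-5.3671, -7.4963]ᵀ
Result: (-5.3671, -7.4963)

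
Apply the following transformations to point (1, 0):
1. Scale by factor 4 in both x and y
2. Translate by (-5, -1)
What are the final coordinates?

Step 1: Scale (1, 0) by 4 → (4, 0)
Step 2: Translate by (-5, -1) → (-1, -1)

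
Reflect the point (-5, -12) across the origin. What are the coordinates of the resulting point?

Reflection across origin: (-5, -12) → (5, 12)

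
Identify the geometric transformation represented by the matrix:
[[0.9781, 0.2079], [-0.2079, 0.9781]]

This matrix represents: rotation by 348° counterclockwise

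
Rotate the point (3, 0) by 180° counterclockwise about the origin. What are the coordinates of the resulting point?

Rotation matrix for 180°: [[cos 180°, -sin 180°], [sin 180°, cos 180°]] = [[-1, 0], [0, -1]]
[[-1, 0], [0, -1]] × [3, 0]ᵀ = [-3, 0]ᵀ
Result: (-3, 0)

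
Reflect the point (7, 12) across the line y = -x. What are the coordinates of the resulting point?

Reflection across line y = -x: (7, 12) → (-12, -7)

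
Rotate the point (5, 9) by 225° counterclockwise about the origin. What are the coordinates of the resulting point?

Rotation matrix for 225°: [[cos 225°, -sin 225°], [sin 225°, cos 225°]] ≈ [[-0.707107, 0.707107], [-0.707107, -0.707107]]
[[-0.707107, 0.707107], [-0.707107, -0.707107]] × [5, 9]ᵀ ≈ [2.8284, -9.8995]ᵀ
Result: (2.8284, -9.8995)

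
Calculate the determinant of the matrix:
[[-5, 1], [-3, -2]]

For a 2×2 matrix [[a, b], [c, d]], det = ad - bc
det = (-5)(-2) - (1)(-3) = 10 - -3 = 13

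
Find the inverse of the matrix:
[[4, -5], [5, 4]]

For [[a,b],[c,d]], inverse = (1/det)·[[d,-b],[-c,a]]
det = (4)(4) - (-5)(5) = 16 - -25 = 41
Inverse = (1/41)·[[4, 5], [-5, 4]]
= [[4/41, 5/41], [-5/41, 4/41]]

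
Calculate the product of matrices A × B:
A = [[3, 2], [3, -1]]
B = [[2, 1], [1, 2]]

Matrix multiplication:
C[0][0] = 3×2 + 2×1 = 8
C[0][1] = 3×1 + 2×2 = 7
C[1][0] = 3×2 + -1×1 = 5
C[1][1] = 3×1 + -1×2 = 1
Result: [[8, 7], [5, 1]]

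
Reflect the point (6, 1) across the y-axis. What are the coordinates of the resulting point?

Reflection across y-axis: (6, 1) → (-6, 1)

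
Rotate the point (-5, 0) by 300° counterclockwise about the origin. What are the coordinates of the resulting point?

Rotation matrix for 300°: [[cos 300°, -sin 300°], [sin 300°, cos 300°]] ≈ [[0.500000, 0.866025], [-0.866025, 0.500000]]
[[0.500000, 0.866025], [-0.866025, 0.500000]] × [-5, 0]ᵀ ≈ [-2.5000, 4.3301]ᵀ
Result: (-2.5000, 4.3301)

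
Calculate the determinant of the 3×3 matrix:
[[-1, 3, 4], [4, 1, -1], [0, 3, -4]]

Expansion along first row:
det = -1·det([[1,-1],[3,-4]]) - 3·det([[4,-1],[0,-4]]) + 4·det([[4,1],[0,3]])
    = -1·(1·-4 - -1·3) - 3·(4·-4 - -1·0) + 4·(4·3 - 1·0)
    = -1·-1 - 3·-16 + 4·12
    = 1 + 48 + 48 = 97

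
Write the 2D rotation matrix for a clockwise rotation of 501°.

Rotation matrix formula: [[cos θ, -sin θ], [sin θ, cos θ]]
A clockwise rotation by 501° is equivalent to a counterclockwise rotation by -501°.
For θ = -501°:
cos(-501°) = -0.7771
sin(-501°) = -0.6293
Result: [[-0.7771, 0.6293], [-0.6293, -0.7771]]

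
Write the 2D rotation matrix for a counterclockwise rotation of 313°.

Rotation matrix formula: [[cos θ, -sin θ], [sin θ, cos θ]]
For θ = 313°:
cos(313°) = 0.6820
sin(313°) = -0.7314
Result: [[0.6820, 0.7314], [-0.7314, 0.6820]]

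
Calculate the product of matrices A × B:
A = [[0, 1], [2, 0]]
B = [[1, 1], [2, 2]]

Matrix multiplication:
C[0][0] = 0×1 + 1×2 = 2
C[0][1] = 0×1 + 1×2 = 2
C[1][0] = 2×1 + 0×2 = 2
C[1][1] = 2×1 + 0×2 = 2
Result: [[2, 2], [2, 2]]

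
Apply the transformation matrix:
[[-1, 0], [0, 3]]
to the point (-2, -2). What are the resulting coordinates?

Matrix multiplication:
[[-1, 0], [0, 3]] × [-2, -2]ᵀ
= [(-1)(-2) + (0)(-2), (0)(-2) + (3)(-2)]ᵀ
= [2, -6]ᵀ
Result: (2, -6)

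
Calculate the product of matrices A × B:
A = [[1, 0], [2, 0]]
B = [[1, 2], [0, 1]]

Matrix multiplication:
C[0][0] = 1×1 + 0×0 = 1
C[0][1] = 1×2 + 0×1 = 2
C[1][0] = 2×1 + 0×0 = 2
C[1][1] = 2×2 + 0×1 = 4
Result: [[1, 2], [2, 4]]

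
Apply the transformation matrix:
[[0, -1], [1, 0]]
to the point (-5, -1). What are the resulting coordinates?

Matrix multiplication:
[[0, -1], [1, 0]] × [-5, -1]ᵀ
= [(0)(-5) + (-1)(-1), (1)(-5) + (0)(-1)]ᵀ
= [1, -5]ᵀ
Result: (1, -5)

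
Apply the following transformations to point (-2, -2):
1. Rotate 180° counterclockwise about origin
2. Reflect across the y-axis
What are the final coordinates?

Step 1: Rotate 180° → (2, 2)
Step 2: Reflect across y-axis → (-2, 2)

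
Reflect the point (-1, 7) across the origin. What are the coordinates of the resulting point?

Reflection across origin: (-1, 7) → (1, -7)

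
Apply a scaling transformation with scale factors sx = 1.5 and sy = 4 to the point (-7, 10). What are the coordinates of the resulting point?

Scaling matrix:
[[1.50, 0], [0, 4]]
Result: (-7 × 1.5, 10 × 4) = (-10.5, 40)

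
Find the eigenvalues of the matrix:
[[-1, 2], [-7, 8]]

Characteristic equation: det(A - λI) = 0
λ² - (trace)λ + (det) = 0
trace = -1 + 8 = 7, det = (-1)(8) - (2)(-7) = 6
λ² - (7)λ + (6) = 0
λ = (7 ± √((7)² - 4·(6))) / 2 = (7 ± √25) / 2
Solving: λ = 1, 6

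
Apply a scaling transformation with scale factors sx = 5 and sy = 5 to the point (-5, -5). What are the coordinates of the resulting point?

Scaling matrix:
[[5, 0], [0, 5]]
Result: (-5 × 5, -5 × 5) = (-25, -25)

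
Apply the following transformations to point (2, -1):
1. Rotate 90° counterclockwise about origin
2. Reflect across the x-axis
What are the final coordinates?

Step 1: Rotate 90° → (1, 2)
Step 2: Reflect across x-axis → (1, -2)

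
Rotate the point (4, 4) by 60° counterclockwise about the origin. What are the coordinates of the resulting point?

Rotation matrix for 60°: [[cos 60°, -sin 60°], [sin 60°, cos 60°]] ≈ [[0.500000, -0.866025], [0.866025, 0.500000]]
[[0.500000, -0.866025], [0.866025, 0.500000]] × [4, 4]ᵀ ≈ [-1.4641, 5.4641]ᵀ
Result: (-1.4641, 5.4641)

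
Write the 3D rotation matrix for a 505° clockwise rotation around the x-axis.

Rotation matrix for clockwise 505° around x-axis:
A clockwise rotation by 505° is a counterclockwise rotation by -505°.
cos(-505°) = -0.8192, sin(-505°) = -0.5736
Result: [[1, 0, 0], [0, -0.8192, 0.5736], [0, -0.5736, -0.8192]]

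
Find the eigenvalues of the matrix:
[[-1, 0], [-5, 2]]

Characteristic equation: det(A - λI) = 0
λ² - (trace)λ + (det) = 0
trace = -1 + 2 = 1, det = (-1)(2) - (0)(-5) = -2
λ² - (1)λ + (-2) = 0
λ = (1 ± √((1)² - 4·(-2))) / 2 = (1 ± √9) / 2
Solving: λ = -1, 2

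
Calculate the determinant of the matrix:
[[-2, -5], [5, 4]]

For a 2×2 matrix [[a, b], [c, d]], det = ad - bc
det = (-2)(4) - (-5)(5) = -8 - -25 = 17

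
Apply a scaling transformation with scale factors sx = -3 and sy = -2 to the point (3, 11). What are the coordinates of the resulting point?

Scaling matrix:
[[-3, 0], [0, -2]]
Result: (3 × -3, 11 × -2) = (-9, -22)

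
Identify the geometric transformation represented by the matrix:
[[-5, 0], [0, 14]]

This matrix represents: non-uniform scaling by sx = -5, sy = 14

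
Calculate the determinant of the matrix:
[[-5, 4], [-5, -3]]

For a 2×2 matrix [[a, b], [c, d]], det = ad - bc
det = (-5)(-3) - (4)(-5) = 15 - -20 = 35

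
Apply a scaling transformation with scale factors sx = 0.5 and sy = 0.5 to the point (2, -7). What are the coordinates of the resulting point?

Scaling matrix:
[[0.50, 0], [0, 0.50]]
Result: (2 × 0.5, -7 × 0.5) = (1, -3.5)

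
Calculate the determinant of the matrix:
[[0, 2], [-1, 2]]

For a 2×2 matrix [[a, b], [c, d]], det = ad - bc
det = (0)(2) - (2)(-1) = 0 - -2 = 2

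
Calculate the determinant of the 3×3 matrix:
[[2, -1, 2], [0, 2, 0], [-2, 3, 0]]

Expansion along first row:
det = 2·det([[2,0],[3,0]]) - -1·det([[0,0],[-2,0]]) + 2·det([[0,2],[-2,3]])
    = 2·(2·0 - 0·3) - -1·(0·0 - 0·-2) + 2·(0·3 - 2·-2)
    = 2·0 - -1·0 + 2·4
    = 0 + 0 + 8 = 8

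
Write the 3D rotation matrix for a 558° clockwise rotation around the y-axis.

Rotation matrix for clockwise 558° around y-axis:
A clockwise rotation by 558° is a counterclockwise rotation by -558°.
cos(-558°) = -0.9511, sin(-558°) = 0.3090
Result: [[-0.9511, 0, 0.3090], [0, 1, 0], [-0.3090, 0, -0.9511]]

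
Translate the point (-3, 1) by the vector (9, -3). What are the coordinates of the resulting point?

Translation by (9, -3) (homogeneous matrix [[1, 0, 9], [0, 1, -3], [0, 0, 1]]):
x' = -3 + 9 = 6
y' = 1 + -3 = -2
Result: (6, -2)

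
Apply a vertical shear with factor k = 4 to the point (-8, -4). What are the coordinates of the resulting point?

Shear matrix for vertical shear with factor k = 4:
[[1, 0], [4, 1]]
Result: (-8, -4) → (-8, -36)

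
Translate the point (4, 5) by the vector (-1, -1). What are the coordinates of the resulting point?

Translation by (-1, -1) (homogeneous matrix [[1, 0, -1], [0, 1, -1], [0, 0, 1]]):
x' = 4 + -1 = 3
y' = 5 + -1 = 4
Result: (3, 4)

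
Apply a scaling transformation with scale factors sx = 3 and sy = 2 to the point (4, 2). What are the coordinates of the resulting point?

Scaling matrix:
[[3, 0], [0, 2]]
Result: (4 × 3, 2 × 2) = (12, 4)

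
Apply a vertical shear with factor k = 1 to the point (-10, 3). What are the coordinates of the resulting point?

Shear matrix for vertical shear with factor k = 1:
[[1, 0], [1, 1]]
Result: (-10, 3) → (-10, -7)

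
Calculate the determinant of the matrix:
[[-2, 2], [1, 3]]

For a 2×2 matrix [[a, b], [c, d]], det = ad - bc
det = (-2)(3) - (2)(1) = -6 - 2 = -8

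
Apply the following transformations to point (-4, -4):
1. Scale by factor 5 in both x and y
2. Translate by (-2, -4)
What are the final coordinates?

Step 1: Scale (-4, -4) by 5 → (-20, -20)
Step 2: Translate by (-2, -4) → (-22, -24)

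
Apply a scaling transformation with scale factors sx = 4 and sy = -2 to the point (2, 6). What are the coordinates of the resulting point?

Scaling matrix:
[[4, 0], [0, -2]]
Result: (2 × 4, 6 × -2) = (8, -12)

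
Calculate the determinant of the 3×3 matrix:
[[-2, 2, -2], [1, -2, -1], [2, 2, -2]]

Expansion along first row:
det = -2·det([[-2,-1],[2,-2]]) - 2·det([[1,-1],[2,-2]]) + -2·det([[1,-2],[2,2]])
    = -2·(-2·-2 - -1·2) - 2·(1·-2 - -1·2) + -2·(1·2 - -2·2)
    = -2·6 - 2·0 + -2·6
    = -12 + 0 + -12 = -24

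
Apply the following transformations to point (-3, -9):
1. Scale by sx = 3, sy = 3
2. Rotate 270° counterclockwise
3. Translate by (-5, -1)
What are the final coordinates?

Step 1: Scale → (-9, -27)
Step 2: Rotate 270° → (-27, 9)
Step 3: Translate → (-32, 8)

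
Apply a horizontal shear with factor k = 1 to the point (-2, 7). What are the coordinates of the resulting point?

Shear matrix for horizontal shear with factor k = 1:
[[1, 1], [0, 1]]
Result: (-2, 7) → (5, 7)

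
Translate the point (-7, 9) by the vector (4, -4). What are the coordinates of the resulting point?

Translation by (4, -4) (homogeneous matrix [[1, 0, 4], [0, 1, -4], [0, 0, 1]]):
x' = -7 + 4 = -3
y' = 9 + -4 = 5
Result: (-3, 5)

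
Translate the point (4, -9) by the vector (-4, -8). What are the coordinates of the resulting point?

Translation by (-4, -8) (homogeneous matrix [[1, 0, -4], [0, 1, -8], [0, 0, 1]]):
x' = 4 + -4 = 0
y' = -9 + -8 = -17
Result: (0, -17)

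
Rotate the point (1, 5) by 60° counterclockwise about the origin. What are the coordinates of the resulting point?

Rotation matrix for 60°: [[cos 60°, -sin 60°], [sin 60°, cos 60°]] ≈ [[0.500000, -0.866025], [0.866025, 0.500000]]
[[0.500000, -0.866025], [0.866025, 0.500000]] × [1, 5]ᵀ ≈ [-3.8301, 3.3660]ᵀ
Result: (-3.8301, 3.3660)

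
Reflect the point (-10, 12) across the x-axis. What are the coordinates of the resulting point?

Reflection across x-axis: (-10, 12) → (-10, -12)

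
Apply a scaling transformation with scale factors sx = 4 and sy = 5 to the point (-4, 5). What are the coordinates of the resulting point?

Scaling matrix:
[[4, 0], [0, 5]]
Result: (-4 × 4, 5 × 5) = (-16, 25)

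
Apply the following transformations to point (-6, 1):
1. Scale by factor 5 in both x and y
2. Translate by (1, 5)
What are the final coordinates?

Step 1: Scale (-6, 1) by 5 → (-30, 5)
Step 2: Translate by (1, 5) → (-29, 10)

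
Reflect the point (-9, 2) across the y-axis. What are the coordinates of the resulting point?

Reflection across y-axis: (-9, 2) → (9, 2)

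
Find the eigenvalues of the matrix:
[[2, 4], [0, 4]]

Characteristic equation: det(A - λI) = 0
λ² - (trace)λ + (det) = 0
trace = 2 + 4 = 6, det = (2)(4) - (4)(0) = 8
λ² - (6)λ + (8) = 0
λ = (6 ± √((6)² - 4·(8))) / 2 = (6 ± √4) / 2
Solving: λ = 2, 4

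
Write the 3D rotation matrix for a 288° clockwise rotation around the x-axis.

Rotation matrix for clockwise 288° around x-axis:
A clockwise rotation by 288° is a counterclockwise rotation by -288°.
cos(-288°) = 0.3090, sin(-288°) = 0.9511
Result: [[1, 0, 0], [0, 0.3090, -0.9511], [0, 0.9511, 0.3090]]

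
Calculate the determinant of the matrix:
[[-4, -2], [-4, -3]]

For a 2×2 matrix [[a, b], [c, d]], det = ad - bc
det = (-4)(-3) - (-2)(-4) = 12 - 8 = 4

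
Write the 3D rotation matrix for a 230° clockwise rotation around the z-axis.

Rotation matrix for clockwise 230° around z-axis:
A clockwise rotation by 230° is a counterclockwise rotation by -230°.
cos(-230°) = -0.6428, sin(-230°) = 0.7660
Result: [[-0.6428, -0.7660, 0], [0.7660, -0.6428, 0], [0, 0, 1]]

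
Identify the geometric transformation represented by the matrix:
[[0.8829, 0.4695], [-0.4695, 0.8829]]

This matrix represents: rotation by 332° counterclockwise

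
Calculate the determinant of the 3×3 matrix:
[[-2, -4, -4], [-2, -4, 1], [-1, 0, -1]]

Expansion along first row:
det = -2·det([[-4,1],[0,-1]]) - -4·det([[-2,1],[-1,-1]]) + -4·det([[-2,-4],[-1,0]])
    = -2·(-4·-1 - 1·0) - -4·(-2·-1 - 1·-1) + -4·(-2·0 - -4·-1)
    = -2·4 - -4·3 + -4·-4
    = -8 + 12 + 16 = 20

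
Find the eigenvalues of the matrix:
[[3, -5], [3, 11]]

Characteristic equation: det(A - λI) = 0
λ² - (trace)λ + (det) = 0
trace = 3 + 11 = 14, det = (3)(11) - (-5)(3) = 48
λ² - (14)λ + (48) = 0
λ = (14 ± √((14)² - 4·(48))) / 2 = (14 ± √4) / 2
Solving: λ = 6, 8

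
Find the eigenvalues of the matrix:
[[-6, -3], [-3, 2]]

Characteristic equation: det(A - λI) = 0
λ² - (trace)λ + (det) = 0
trace = -6 + 2 = -4, det = (-6)(2) - (-3)(-3) = -21
λ² - (-4)λ + (-21) = 0
λ = (-4 ± √((-4)² - 4·(-21))) / 2 = (-4 ± √100) / 2
Solving: λ = -7, 3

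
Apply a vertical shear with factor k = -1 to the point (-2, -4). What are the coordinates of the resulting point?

Shear matrix for vertical shear with factor k = -1:
[[1, 0], [-1, 1]]
Result: (-2, -4) → (-2, -2)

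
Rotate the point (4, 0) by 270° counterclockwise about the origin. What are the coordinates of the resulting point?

Rotation matrix for 270°: [[cos 270°, -sin 270°], [sin 270°, cos 270°]] = [[0, 1], [-1, 0]]
[[0, 1], [-1, 0]] × [4, 0]ᵀ = [0, -4]ᵀ
Result: (0, -4)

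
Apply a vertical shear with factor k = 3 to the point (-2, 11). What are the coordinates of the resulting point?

Shear matrix for vertical shear with factor k = 3:
[[1, 0], [3, 1]]
Result: (-2, 11) → (-2, 5)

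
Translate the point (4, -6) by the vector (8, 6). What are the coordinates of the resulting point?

Translation by (8, 6) (homogeneous matrix [[1, 0, 8], [0, 1, 6], [0, 0, 1]]):
x' = 4 + 8 = 12
y' = -6 + 6 = 0
Result: (12, 0)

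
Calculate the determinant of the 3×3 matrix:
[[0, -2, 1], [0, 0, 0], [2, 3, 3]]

Expansion along first row:
det = 0·det([[0,0],[3,3]]) - -2·det([[0,0],[2,3]]) + 1·det([[0,0],[2,3]])
    = 0·(0·3 - 0·3) - -2·(0·3 - 0·2) + 1·(0·3 - 0·2)
    = 0·0 - -2·0 + 1·0
    = 0 + 0 + 0 = 0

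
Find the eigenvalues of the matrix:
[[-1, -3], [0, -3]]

Characteristic equation: det(A - λI) = 0
λ² - (trace)λ + (det) = 0
trace = -1 + -3 = -4, det = (-1)(-3) - (-3)(0) = 3
λ² - (-4)λ + (3) = 0
λ = (-4 ± √((-4)² - 4·(3))) / 2 = (-4 ± √4) / 2
Solving: λ = -3, -1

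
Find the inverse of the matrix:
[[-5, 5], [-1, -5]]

For [[a,b],[c,d]], inverse = (1/det)·[[d,-b],[-c,a]]
det = (-5)(-5) - (5)(-1) = 25 - -5 = 30
Inverse = (1/30)·[[-5, -5], [1, -5]]
= [[-1/6, -1/6], [1/30, -1/6]]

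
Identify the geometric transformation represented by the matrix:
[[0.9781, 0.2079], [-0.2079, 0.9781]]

This matrix represents: rotation by 348° counterclockwise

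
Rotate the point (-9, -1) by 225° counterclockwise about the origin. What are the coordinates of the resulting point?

Rotation matrix for 225°: [[cos 225°, -sin 225°], [sin 225°, cos 225°]] ≈ [[-0.707107, 0.707107], [-0.707107, -0.707107]]
[[-0.707107, 0.707107], [-0.707107, -0.707107]] × [-9, -1]ᵀ ≈ [5.6569, 7.0711]ᵀ
Result: (5.6569, 7.0711)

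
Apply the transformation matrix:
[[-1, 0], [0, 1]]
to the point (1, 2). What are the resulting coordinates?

Matrix multiplication:
[[-1, 0], [0, 1]] × [1, 2]ᵀ
= [(-1)(1) + (0)(2), (0)(1) + (1)(2)]ᵀ
= [-1, 2]ᵀ
Result: (-1, 2)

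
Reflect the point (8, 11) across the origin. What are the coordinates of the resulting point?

Reflection across origin: (8, 11) → (-8, -11)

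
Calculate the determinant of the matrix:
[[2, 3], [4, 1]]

For a 2×2 matrix [[a, b], [c, d]], det = ad - bc
det = (2)(1) - (3)(4) = 2 - 12 = -10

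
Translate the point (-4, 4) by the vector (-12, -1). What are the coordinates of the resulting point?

Translation by (-12, -1) (homogeneous matrix [[1, 0, -12], [0, 1, -1], [0, 0, 1]]):
x' = -4 + -12 = -16
y' = 4 + -1 = 3
Result: (-16, 3)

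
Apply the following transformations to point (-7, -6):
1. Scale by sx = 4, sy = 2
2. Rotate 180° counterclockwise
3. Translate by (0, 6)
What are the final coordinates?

Step 1: Scale → (-28, -12)
Step 2: Rotate 180° → (28, 12)
Step 3: Translate → (28, 18)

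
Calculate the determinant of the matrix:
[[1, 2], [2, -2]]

For a 2×2 matrix [[a, b], [c, d]], det = ad - bc
det = (1)(-2) - (2)(2) = -2 - 4 = -6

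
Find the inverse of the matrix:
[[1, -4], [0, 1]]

For [[a,b],[c,d]], inverse = (1/det)·[[d,-b],[-c,a]]
det = (1)(1) - (-4)(0) = 1 - 0 = 1
Inverse = [[1, 4], [0, 1]]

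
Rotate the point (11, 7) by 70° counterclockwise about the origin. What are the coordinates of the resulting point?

Rotation matrix for 70°: [[cos 70°, -sin 70°], [sin 70°, cos 70°]] ≈ [[0.342020, -0.939693], [0.939693, 0.342020]]
[[0.342020, -0.939693], [0.939693, 0.342020]] × [11, 7]ᵀ ≈ [-2.8156, 12.7308]ᵀ
Result: (-2.8156, 12.7308)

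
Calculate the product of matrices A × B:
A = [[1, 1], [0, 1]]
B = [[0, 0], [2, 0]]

Matrix multiplication:
C[0][0] = 1×0 + 1×2 = 2
C[0][1] = 1×0 + 1×0 = 0
C[1][0] = 0×0 + 1×2 = 2
C[1][1] = 0×0 + 1×0 = 0
Result: [[2, 0], [2, 0]]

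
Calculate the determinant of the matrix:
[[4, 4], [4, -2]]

For a 2×2 matrix [[a, b], [c, d]], det = ad - bc
det = (4)(-2) - (4)(4) = -8 - 16 = -24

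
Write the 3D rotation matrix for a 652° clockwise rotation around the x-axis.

Rotation matrix for clockwise 652° around x-axis:
A clockwise rotation by 652° is a counterclockwise rotation by -652°.
cos(-652°) = 0.3746, sin(-652°) = 0.9272
Result: [[1, 0, 0], [0, 0.3746, -0.9272], [0, 0.9272, 0.3746]]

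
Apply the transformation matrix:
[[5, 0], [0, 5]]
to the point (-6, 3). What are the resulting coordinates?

Matrix multiplication:
[[5, 0], [0, 5]] × [-6, 3]ᵀ
= [(5)(-6) + (0)(3), (0)(-6) + (5)(3)]ᵀ
= [-30, 15]ᵀ
Result: (-30, 15)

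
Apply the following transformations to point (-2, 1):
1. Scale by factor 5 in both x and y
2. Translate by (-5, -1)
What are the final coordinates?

Step 1: Scale (-2, 1) by 5 → (-10, 5)
Step 2: Translate by (-5, -1) → (-15, 4)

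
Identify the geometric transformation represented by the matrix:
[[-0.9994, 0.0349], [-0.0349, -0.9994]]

This matrix represents: rotation by 182° counterclockwise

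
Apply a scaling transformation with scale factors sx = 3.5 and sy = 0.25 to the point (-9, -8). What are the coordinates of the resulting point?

Scaling matrix:
[[3.50, 0], [0, 0.25]]
Result: (-9 × 3.5, -8 × 0.25) = (-31.5, -2)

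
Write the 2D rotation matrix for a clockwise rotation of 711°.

Rotation matrix formula: [[cos θ, -sin θ], [sin θ, cos θ]]
A clockwise rotation by 711° is equivalent to a counterclockwise rotation by -711°.
For θ = -711°:
cos(-711°) = 0.9877
sin(-711°) = 0.1564
Result: [[0.9877, -0.1564], [0.1564, 0.9877]]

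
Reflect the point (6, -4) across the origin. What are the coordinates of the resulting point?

Reflection across origin: (6, -4) → (-6, 4)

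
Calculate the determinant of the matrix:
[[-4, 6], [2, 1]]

For a 2×2 matrix [[a, b], [c, d]], det = ad - bc
det = (-4)(1) - (6)(2) = -4 - 12 = -16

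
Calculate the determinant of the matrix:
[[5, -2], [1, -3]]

For a 2×2 matrix [[a, b], [c, d]], det = ad - bc
det = (5)(-3) - (-2)(1) = -15 - -2 = -13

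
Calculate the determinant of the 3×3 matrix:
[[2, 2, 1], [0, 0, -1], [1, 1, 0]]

Expansion along first row:
det = 2·det([[0,-1],[1,0]]) - 2·det([[0,-1],[1,0]]) + 1·det([[0,0],[1,1]])
    = 2·(0·0 - -1·1) - 2·(0·0 - -1·1) + 1·(0·1 - 0·1)
    = 2·1 - 2·1 + 1·0
    = 2 + -2 + 0 = 0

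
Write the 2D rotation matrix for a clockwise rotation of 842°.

Rotation matrix formula: [[cos θ, -sin θ], [sin θ, cos θ]]
A clockwise rotation by 842° is equivalent to a counterclockwise rotation by -842°.
For θ = -842°:
cos(-842°) = -0.5299
sin(-842°) = -0.8480
Result: [[-0.5299, 0.8480], [-0.8480, -0.5299]]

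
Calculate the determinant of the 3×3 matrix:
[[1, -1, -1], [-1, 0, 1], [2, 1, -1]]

Expansion along first row:
det = 1·det([[0,1],[1,-1]]) - -1·det([[-1,1],[2,-1]]) + -1·det([[-1,0],[2,1]])
    = 1·(0·-1 - 1·1) - -1·(-1·-1 - 1·2) + -1·(-1·1 - 0·2)
    = 1·-1 - -1·-1 + -1·-1
    = -1 + -1 + 1 = -1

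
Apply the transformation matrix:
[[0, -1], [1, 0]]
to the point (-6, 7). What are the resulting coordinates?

Matrix multiplication:
[[0, -1], [1, 0]] × [-6, 7]ᵀ
= [(0)(-6) + (-1)(7), (1)(-6) + (0)(7)]ᵀ
= [-7, -6]ᵀ
Result: (-7, -6)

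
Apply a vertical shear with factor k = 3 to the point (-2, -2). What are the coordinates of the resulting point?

Shear matrix for vertical shear with factor k = 3:
[[1, 0], [3, 1]]
Result: (-2, -2) → (-2, -8)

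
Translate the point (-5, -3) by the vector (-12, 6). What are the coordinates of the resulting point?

Translation by (-12, 6) (homogeneous matrix [[1, 0, -12], [0, 1, 6], [0, 0, 1]]):
x' = -5 + -12 = -17
y' = -3 + 6 = 3
Result: (-17, 3)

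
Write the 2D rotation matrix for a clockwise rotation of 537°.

Rotation matrix formula: [[cos θ, -sin θ], [sin θ, cos θ]]
A clockwise rotation by 537° is equivalent to a counterclockwise rotation by -537°.
For θ = -537°:
cos(-537°) = -0.9986
sin(-537°) = -0.0523
Result: [[-0.9986, 0.0523], [-0.0523, -0.9986]]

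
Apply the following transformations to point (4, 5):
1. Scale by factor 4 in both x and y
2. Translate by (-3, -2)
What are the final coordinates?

Step 1: Scale (4, 5) by 4 → (16, 20)
Step 2: Translate by (-3, -2) → (13, 18)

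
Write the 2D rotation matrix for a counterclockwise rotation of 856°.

Rotation matrix formula: [[cos θ, -sin θ], [sin θ, cos θ]]
For θ = 856°:
cos(856°) = -0.7193
sin(856°) = 0.6947
Result: [[-0.7193, -0.6947], [0.6947, -0.7193]]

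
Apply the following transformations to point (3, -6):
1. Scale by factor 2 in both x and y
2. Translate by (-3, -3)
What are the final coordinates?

Step 1: Scale (3, -6) by 2 → (6, -12)
Step 2: Translate by (-3, -3) → (3, -15)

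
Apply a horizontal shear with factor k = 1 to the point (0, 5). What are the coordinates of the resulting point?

Shear matrix for horizontal shear with factor k = 1:
[[1, 1], [0, 1]]
Result: (0, 5) → (5, 5)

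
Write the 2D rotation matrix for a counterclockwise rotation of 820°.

Rotation matrix formula: [[cos θ, -sin θ], [sin θ, cos θ]]
For θ = 820°:
cos(820°) = -0.1736
sin(820°) = 0.9848
Result: [[-0.1736, -0.9848], [0.9848, -0.1736]]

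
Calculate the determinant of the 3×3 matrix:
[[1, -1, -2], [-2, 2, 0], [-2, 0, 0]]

Expansion along first row:
det = 1·det([[2,0],[0,0]]) - -1·det([[-2,0],[-2,0]]) + -2·det([[-2,2],[-2,0]])
    = 1·(2·0 - 0·0) - -1·(-2·0 - 0·-2) + -2·(-2·0 - 2·-2)
    = 1·0 - -1·0 + -2·4
    = 0 + 0 + -8 = -8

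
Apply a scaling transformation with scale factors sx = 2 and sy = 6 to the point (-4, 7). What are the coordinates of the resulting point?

Scaling matrix:
[[2, 0], [0, 6]]
Result: (-4 × 2, 7 × 6) = (-8, 42)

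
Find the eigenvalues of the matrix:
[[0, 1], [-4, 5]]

Characteristic equation: det(A - λI) = 0
λ² - (trace)λ + (det) = 0
trace = 0 + 5 = 5, det = (0)(5) - (1)(-4) = 4
λ² - (5)λ + (4) = 0
λ = (5 ± √((5)² - 4·(4))) / 2 = (5 ± √9) / 2
Solving: λ = 1, 4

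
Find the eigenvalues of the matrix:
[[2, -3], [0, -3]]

Characteristic equation: det(A - λI) = 0
λ² - (trace)λ + (det) = 0
trace = 2 + -3 = -1, det = (2)(-3) - (-3)(0) = -6
λ² - (-1)λ + (-6) = 0
λ = (-1 ± √((-1)² - 4·(-6))) / 2 = (-1 ± √25) / 2
Solving: λ = -3, 2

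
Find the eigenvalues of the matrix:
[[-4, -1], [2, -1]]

Characteristic equation: det(A - λI) = 0
λ² - (trace)λ + (det) = 0
trace = -4 + -1 = -5, det = (-4)(-1) - (-1)(2) = 6
λ² - (-5)λ + (6) = 0
λ = (-5 ± √((-5)² - 4·(6))) / 2 = (-5 ± √1) / 2
Solving: λ = -3, -2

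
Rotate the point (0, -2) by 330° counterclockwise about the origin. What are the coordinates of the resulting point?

Rotation matrix for 330°: [[cos 330°, -sin 330°], [sin 330°, cos 330°]] ≈ [[0.866025, 0.500000], [-0.500000, 0.866025]]
[[0.866025, 0.500000], [-0.500000, 0.866025]] × [0, -2]ᵀ ≈ [-1, -1.7321]ᵀ
Result: (-1, -1.7321)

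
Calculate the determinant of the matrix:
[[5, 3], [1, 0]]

For a 2×2 matrix [[a, b], [c, d]], det = ad - bc
det = (5)(0) - (3)(1) = 0 - 3 = -3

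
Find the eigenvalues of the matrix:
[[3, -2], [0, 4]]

Characteristic equation: det(A - λI) = 0
λ² - (trace)λ + (det) = 0
trace = 3 + 4 = 7, det = (3)(4) - (-2)(0) = 12
λ² - (7)λ + (12) = 0
λ = (7 ± √((7)² - 4·(12))) / 2 = (7 ± √1) / 2
Solving: λ = 3, 4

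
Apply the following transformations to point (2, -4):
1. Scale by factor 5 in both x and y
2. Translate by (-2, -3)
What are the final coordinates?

Step 1: Scale (2, -4) by 5 → (10, -20)
Step 2: Translate by (-2, -3) → (8, -23)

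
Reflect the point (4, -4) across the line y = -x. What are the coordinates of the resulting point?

Reflection across line y = -x: (4, -4) → (4, -4)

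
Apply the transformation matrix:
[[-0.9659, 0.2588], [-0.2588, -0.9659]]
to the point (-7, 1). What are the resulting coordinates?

Matrix multiplication:
[[-0.9659, 0.2588], [-0.2588, -0.9659]] × [-7, 1]ᵀ
= [(-0.9659)(-7) + (0.2588)(1), (-0.2588)(-7) + (-0.9659)(1)]ᵀ
= [7.0201, 0.8457]ᵀ
Result: (7.0201, 0.8457)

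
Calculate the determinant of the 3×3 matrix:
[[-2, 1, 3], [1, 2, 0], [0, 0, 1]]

Expansion along first row:
det = -2·det([[2,0],[0,1]]) - 1·det([[1,0],[0,1]]) + 3·det([[1,2],[0,0]])
    = -2·(2·1 - 0·0) - 1·(1·1 - 0·0) + 3·(1·0 - 2·0)
    = -2·2 - 1·1 + 3·0
    = -4 + -1 + 0 = -5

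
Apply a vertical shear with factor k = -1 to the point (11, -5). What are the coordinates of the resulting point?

Shear matrix for vertical shear with factor k = -1:
[[1, 0], [-1, 1]]
Result: (11, -5) → (11, -16)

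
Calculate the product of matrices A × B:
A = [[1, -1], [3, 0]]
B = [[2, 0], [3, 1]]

Matrix multiplication:
C[0][0] = 1×2 + -1×3 = -1
C[0][1] = 1×0 + -1×1 = -1
C[1][0] = 3×2 + 0×3 = 6
C[1][1] = 3×0 + 0×1 = 0
Result: [[-1, -1], [6, 0]]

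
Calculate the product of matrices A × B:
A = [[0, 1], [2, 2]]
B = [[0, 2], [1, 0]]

Matrix multiplication:
C[0][0] = 0×0 + 1×1 = 1
C[0][1] = 0×2 + 1×0 = 0
C[1][0] = 2×0 + 2×1 = 2
C[1][1] = 2×2 + 2×0 = 4
Result: [[1, 0], [2, 4]]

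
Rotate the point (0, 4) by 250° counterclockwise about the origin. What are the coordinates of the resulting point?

Rotation matrix for 250°: [[cos 250°, -sin 250°], [sin 250°, cos 250°]] ≈ [[-0.342020, 0.939693], [-0.939693, -0.342020]]
[[-0.342020, 0.939693], [-0.939693, -0.342020]] × [0, 4]ᵀ ≈ [3.7588, -1.3681]ᵀ
Result: (3.7588, -1.3681)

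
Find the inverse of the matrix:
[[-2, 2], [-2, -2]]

For [[a,b],[c,d]], inverse = (1/det)·[[d,-b],[-c,a]]
det = (-2)(-2) - (2)(-2) = 4 - -4 = 8
Inverse = (1/8)·[[-2, -2], [2, -2]]
= [[-1/4, -1/4], [1/4, -1/4]]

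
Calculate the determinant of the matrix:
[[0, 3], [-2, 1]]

For a 2×2 matrix [[a, b], [c, d]], det = ad - bc
det = (0)(1) - (3)(-2) = 0 - -6 = 6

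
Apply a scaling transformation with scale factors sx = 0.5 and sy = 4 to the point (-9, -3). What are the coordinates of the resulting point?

Scaling matrix:
[[0.50, 0], [0, 4]]
Result: (-9 × 0.5, -3 × 4) = (-4.5, -12)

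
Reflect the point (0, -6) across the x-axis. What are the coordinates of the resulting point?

Reflection across x-axis: (0, -6) → (0, 6)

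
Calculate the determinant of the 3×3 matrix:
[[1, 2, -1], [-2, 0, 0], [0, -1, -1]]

Expansion along first row:
det = 1·det([[0,0],[-1,-1]]) - 2·det([[-2,0],[0,-1]]) + -1·det([[-2,0],[0,-1]])
    = 1·(0·-1 - 0·-1) - 2·(-2·-1 - 0·0) + -1·(-2·-1 - 0·0)
    = 1·0 - 2·2 + -1·2
    = 0 + -4 + -2 = -6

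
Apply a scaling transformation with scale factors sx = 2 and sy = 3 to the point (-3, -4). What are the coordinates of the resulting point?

Scaling matrix:
[[2, 0], [0, 3]]
Result: (-3 × 2, -4 × 3) = (-6, -12)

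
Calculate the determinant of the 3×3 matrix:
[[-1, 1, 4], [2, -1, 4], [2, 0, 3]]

Expansion along first row:
det = -1·det([[-1,4],[0,3]]) - 1·det([[2,4],[2,3]]) + 4·det([[2,-1],[2,0]])
    = -1·(-1·3 - 4·0) - 1·(2·3 - 4·2) + 4·(2·0 - -1·2)
    = -1·-3 - 1·-2 + 4·2
    = 3 + 2 + 8 = 13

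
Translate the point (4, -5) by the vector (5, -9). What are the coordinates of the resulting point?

Translation by (5, -9) (homogeneous matrix [[1, 0, 5], [0, 1, -9], [0, 0, 1]]):
x' = 4 + 5 = 9
y' = -5 + -9 = -14
Result: (9, -14)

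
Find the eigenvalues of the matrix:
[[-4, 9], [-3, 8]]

Characteristic equation: det(A - λI) = 0
λ² - (trace)λ + (det) = 0
trace = -4 + 8 = 4, det = (-4)(8) - (9)(-3) = -5
λ² - (4)λ + (-5) = 0
λ = (4 ± √((4)² - 4·(-5))) / 2 = (4 ± √36) / 2
Solving: λ = -1, 5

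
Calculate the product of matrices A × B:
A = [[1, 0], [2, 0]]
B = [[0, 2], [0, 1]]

Matrix multiplication:
C[0][0] = 1×0 + 0×0 = 0
C[0][1] = 1×2 + 0×1 = 2
C[1][0] = 2×0 + 0×0 = 0
C[1][1] = 2×2 + 0×1 = 4
Result: [[0, 2], [0, 4]]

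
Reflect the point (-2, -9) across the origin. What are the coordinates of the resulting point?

Reflection across origin: (-2, -9) → (2, 9)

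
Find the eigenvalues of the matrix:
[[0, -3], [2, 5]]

Characteristic equation: det(A - λI) = 0
λ² - (trace)λ + (det) = 0
trace = 0 + 5 = 5, det = (0)(5) - (-3)(2) = 6
λ² - (5)λ + (6) = 0
λ = (5 ± √((5)² - 4·(6))) / 2 = (5 ± √1) / 2
Solving: λ = 2, 3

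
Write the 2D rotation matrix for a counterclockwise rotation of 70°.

Rotation matrix formula: [[cos θ, -sin θ], [sin θ, cos θ]]
For θ = 70°:
cos(70°) = 0.3420
sin(70°) = 0.9397
Result: [[0.3420, -0.9397], [0.9397, 0.3420]]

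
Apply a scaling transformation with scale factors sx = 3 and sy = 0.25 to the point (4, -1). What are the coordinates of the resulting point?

Scaling matrix:
[[3, 0], [0, 0.25]]
Result: (4 × 3, -1 × 0.25) = (12, -0.25)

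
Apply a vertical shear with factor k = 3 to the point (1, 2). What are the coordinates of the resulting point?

Shear matrix for vertical shear with factor k = 3:
[[1, 0], [3, 1]]
Result: (1, 2) → (1, 5)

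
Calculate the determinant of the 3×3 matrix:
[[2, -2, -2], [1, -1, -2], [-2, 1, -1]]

Expansion along first row:
det = 2·det([[-1,-2],[1,-1]]) - -2·det([[1,-2],[-2,-1]]) + -2·det([[1,-1],[-2,1]])
    = 2·(-1·-1 - -2·1) - -2·(1·-1 - -2·-2) + -2·(1·1 - -1·-2)
    = 2·3 - -2·-5 + -2·-1
    = 6 + -10 + 2 = -2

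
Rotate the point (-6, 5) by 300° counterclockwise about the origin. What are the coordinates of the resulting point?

Rotation matrix for 300°: [[cos 300°, -sin 300°], [sin 300°, cos 300°]] ≈ [[0.500000, 0.866025], [-0.866025, 0.500000]]
[[0.500000, 0.866025], [-0.866025, 0.500000]] × [-6, 5]ᵀ ≈ [1.3301, 7.6962]ᵀ
Result: (1.3301, 7.6962)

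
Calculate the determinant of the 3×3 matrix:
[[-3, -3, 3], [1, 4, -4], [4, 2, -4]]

Expansion along first row:
det = -3·det([[4,-4],[2,-4]]) - -3·det([[1,-4],[4,-4]]) + 3·det([[1,4],[4,2]])
    = -3·(4·-4 - -4·2) - -3·(1·-4 - -4·4) + 3·(1·2 - 4·4)
    = -3·-8 - -3·12 + 3·-14
    = 24 + 36 + -42 = 18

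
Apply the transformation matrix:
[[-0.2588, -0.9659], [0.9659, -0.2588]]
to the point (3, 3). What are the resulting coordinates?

Matrix multiplication:
[[-0.2588, -0.9659], [0.9659, -0.2588]] × [3, 3]ᵀ
= [(-0.2588)(3) + (-0.9659)(3), (0.9659)(3) + (-0.2588)(3)]ᵀ
= [-3.6741, 2.1213]ᵀ
Result: (-3.6741, 2.1213)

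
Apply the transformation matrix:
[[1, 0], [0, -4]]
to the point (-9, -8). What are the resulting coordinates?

Matrix multiplication:
[[1, 0], [0, -4]] × [-9, -8]ᵀ
= [(1)(-9) + (0)(-8), (0)(-9) + (-4)(-8)]ᵀ
= [-9, 32]ᵀ
Result: (-9, 32)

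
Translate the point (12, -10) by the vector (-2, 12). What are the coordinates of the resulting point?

Translation by (-2, 12) (homogeneous matrix [[1, 0, -2], [0, 1, 12], [0, 0, 1]]):
x' = 12 + -2 = 10
y' = -10 + 12 = 2
Result: (10, 2)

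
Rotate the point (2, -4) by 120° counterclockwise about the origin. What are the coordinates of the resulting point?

Rotation matrix for 120°: [[cos 120°, -sin 120°], [sin 120°, cos 120°]] ≈ [[-0.500000, -0.866025], [0.866025, -0.500000]]
[[-0.500000, -0.866025], [0.866025, -0.500000]] × [2, -4]ᵀ ≈ [2.4641, 3.7321]ᵀ
Result: (2.4641, 3.7321)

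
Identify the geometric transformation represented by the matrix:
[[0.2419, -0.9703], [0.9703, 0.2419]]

This matrix represents: rotation by 76° counterclockwise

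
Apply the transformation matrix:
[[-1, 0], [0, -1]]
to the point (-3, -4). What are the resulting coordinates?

Matrix multiplication:
[[-1, 0], [0, -1]] × [-3, -4]ᵀ
= [(-1)(-3) + (0)(-4), (0)(-3) + (-1)(-4)]ᵀ
= [3, 4]ᵀ
Result: (3, 4)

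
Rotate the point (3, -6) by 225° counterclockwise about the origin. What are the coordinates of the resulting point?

Rotation matrix for 225°: [[cos 225°, -sin 225°], [sin 225°, cos 225°]] ≈ [[-0.707107, 0.707107], [-0.707107, -0.707107]]
[[-0.707107, 0.707107], [-0.707107, -0.707107]] × [3, -6]ᵀ ≈ [-6.3640, 2.1213]ᵀ
Result: (-6.3640, 2.1213)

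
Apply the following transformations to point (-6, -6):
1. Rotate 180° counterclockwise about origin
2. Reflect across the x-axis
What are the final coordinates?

Step 1: Rotate 180° → (6, 6)
Step 2: Reflect across x-axis → (6, -6)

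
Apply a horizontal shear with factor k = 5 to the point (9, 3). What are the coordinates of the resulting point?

Shear matrix for horizontal shear with factor k = 5:
[[1, 5], [0, 1]]
Result: (9, 3) → (24, 3)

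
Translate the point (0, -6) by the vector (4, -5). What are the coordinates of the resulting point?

Translation by (4, -5) (homogeneous matrix [[1, 0, 4], [0, 1, -5], [0, 0, 1]]):
x' = 0 + 4 = 4
y' = -6 + -5 = -11
Result: (4, -11)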